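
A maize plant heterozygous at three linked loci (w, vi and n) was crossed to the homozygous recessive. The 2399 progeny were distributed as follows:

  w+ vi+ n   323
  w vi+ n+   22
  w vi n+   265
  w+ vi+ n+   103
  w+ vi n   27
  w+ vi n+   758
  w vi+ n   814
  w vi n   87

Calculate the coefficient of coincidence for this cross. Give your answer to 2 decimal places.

0.77

The two most frequent reciprocal classes, w vi+ n and w+ vi n+, are the parental types, so the F1 was w vi+ n / w+ vi n+.
The two rarest classes, w vi+ n+ and w+ vi n, are the double crossovers. Comparing them with the parentals, only the n allele has switched, so n is the middle locus and the order is vi – n – w.
vi–n: (190 + 49)/2399 = 0.0996; n–w: (588 + 49)/2399 = 0.2655.
Expected DCO frequency = 0.0996 × 0.2655 ≈ 0.02644; observed = 49/2399 ≈ 0.02043.
Coefficient of coincidence = 0.02043/0.02644 ≈ 0.77.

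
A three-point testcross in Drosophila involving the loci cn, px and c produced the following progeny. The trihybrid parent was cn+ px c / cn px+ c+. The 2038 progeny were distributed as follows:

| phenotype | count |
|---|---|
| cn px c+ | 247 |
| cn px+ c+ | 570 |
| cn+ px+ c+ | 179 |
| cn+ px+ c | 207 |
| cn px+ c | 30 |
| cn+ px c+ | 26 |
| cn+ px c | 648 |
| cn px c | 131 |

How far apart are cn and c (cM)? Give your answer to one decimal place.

18.0 cM

The two rarest classes, cn+ px c+ and cn px+ c, are the double crossovers. Comparing them with the parentals, only the c allele has switched, so c is the middle locus and the order is px – c – cn.
Crossovers in the c–cn interval produce the single-crossover classes cn px c and cn+ px+ c+ (131 + 179 = 310) plus the double crossovers (56).
RF(c–cn) = (310 + 56) / 2038 = 366/2038 = 0.1796 → 18.0 cM.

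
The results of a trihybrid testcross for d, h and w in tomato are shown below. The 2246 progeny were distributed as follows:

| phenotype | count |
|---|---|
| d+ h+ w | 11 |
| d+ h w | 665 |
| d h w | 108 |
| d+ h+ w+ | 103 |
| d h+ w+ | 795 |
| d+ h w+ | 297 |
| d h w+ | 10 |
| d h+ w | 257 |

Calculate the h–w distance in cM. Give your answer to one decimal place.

25.6 cM

The two most frequent reciprocal classes, d+ h w and d h+ w+, are the parental types, so the F1 was d+ h w / d h+ w+.
The two rarest classes, d+ h+ w and d h w+, are the double crossovers. Comparing them with the parentals, only the h allele has switched, so h is the middle locus and the order is w – h – d.
Crossovers in the w–h interval produce the single-crossover classes d+ h w+ and d h+ w (297 + 257 = 554) plus the double crossovers (21).
RF(w–h) = (554 + 21) / 2246 = 575/2246 = 0.2560 → 25.6 cM.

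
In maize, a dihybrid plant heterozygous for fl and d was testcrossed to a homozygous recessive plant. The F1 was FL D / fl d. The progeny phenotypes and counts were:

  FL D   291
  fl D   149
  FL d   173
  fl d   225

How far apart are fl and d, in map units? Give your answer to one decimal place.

38.4 map units

The recombinant classes are FL d and fl D: 173 + 149 = 322.
Recombination frequency = 322/838 = 0.3842 ≈ 38.4%, i.e. 38.4 map units.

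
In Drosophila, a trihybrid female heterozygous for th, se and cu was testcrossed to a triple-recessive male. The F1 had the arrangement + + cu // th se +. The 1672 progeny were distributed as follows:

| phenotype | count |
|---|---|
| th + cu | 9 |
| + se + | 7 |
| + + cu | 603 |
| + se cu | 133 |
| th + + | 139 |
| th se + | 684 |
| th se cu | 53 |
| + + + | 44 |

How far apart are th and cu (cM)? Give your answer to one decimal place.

6.8 cM

The two rarest classes, th + cu and + se +, are the double crossovers. Comparing them with the parentals, only the th allele has switched, so th is the middle locus and the order is cu – th – se.
Crossovers in the cu–th interval produce the single-crossover classes + + + and th se cu (44 + 53 = 97) plus the double crossovers (16).
RF(cu–th) = (97 + 16) / 1672 = 113/1672 = 0.0676 → 6.8 cM.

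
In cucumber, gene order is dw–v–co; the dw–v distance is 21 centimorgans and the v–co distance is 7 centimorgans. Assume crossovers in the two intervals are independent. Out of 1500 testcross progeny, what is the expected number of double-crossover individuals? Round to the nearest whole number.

22

Map distances give recombination frequencies of 0.210 and 0.070 for the two intervals.
With no interference, expected double-crossover frequency = 0.210 × 0.070 = 0.01470.
Expected number = 0.01470 × 1500 = 22.05 ≈ 22.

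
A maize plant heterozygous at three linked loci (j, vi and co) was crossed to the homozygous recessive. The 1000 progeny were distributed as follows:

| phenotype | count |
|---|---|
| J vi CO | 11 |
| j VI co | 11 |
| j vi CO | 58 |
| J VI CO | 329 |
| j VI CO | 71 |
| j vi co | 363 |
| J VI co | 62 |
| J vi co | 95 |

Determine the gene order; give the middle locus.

vi

The two most frequent reciprocal classes, j vi co and J VI CO, are the parental types, so the F1 was j vi co / J VI CO.
The two rarest classes, j VI co and J vi CO, are the double crossovers. Comparing them with the parentals, only the vi allele has switched, so vi is the middle locus and the order is co – vi – j.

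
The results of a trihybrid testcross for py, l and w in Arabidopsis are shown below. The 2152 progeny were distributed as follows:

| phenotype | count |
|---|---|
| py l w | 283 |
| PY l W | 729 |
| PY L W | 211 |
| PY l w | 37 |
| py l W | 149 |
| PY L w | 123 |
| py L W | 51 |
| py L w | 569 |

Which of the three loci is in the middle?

The two most frequent reciprocal classes, PY l W and py L w, are the parental types, so the F1 was PY l W / py L w.
The two rarest classes, PY l w and py L W, are the double crossovers. Comparing them with the parentals, only the w allele has switched, so w is the middle locus and the order is py – w – l.

w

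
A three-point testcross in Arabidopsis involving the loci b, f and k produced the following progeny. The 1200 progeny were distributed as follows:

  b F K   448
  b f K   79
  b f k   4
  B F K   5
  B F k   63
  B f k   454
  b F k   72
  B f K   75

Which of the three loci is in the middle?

b

The two most frequent reciprocal classes, B f k and b F K, are the parental types, so the F1 was B f k / b F K.
The two rarest classes, b f k and B F K, are the double crossovers. Comparing them with the parentals, only the b allele has switched, so b is the middle locus and the order is f – b – k.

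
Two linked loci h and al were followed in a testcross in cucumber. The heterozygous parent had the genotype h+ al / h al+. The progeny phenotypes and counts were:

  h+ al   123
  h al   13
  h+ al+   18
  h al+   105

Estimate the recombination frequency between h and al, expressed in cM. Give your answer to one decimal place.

12.0 cM

The recombinant classes are h+ al+ and h al: 18 + 13 = 31.
Recombination frequency = 31/259 = 0.1197 ≈ 12.0%, i.e. 12.0 cM.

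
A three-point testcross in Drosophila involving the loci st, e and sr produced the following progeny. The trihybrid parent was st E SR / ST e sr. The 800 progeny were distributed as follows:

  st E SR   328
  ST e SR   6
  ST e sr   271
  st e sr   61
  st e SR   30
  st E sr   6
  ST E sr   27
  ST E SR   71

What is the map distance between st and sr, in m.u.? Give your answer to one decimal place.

The two rarest classes, st E sr and ST e SR, are the double crossovers. Comparing them with the parentals, only the sr allele has switched, so sr is the middle locus and the order is st – sr – e.
Crossovers in the st–sr interval produce the single-crossover classes ST E SR and st e sr (71 + 61 = 132) plus the double crossovers (12).
RF(st–sr) = (132 + 12) / 800 = 144/800 = 0.1800 → 18.0 m.u.

18.0 m.u.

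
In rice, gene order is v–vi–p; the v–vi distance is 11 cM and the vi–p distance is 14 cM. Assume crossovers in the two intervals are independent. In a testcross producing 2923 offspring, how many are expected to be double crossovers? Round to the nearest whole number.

45

Map distances give recombination frequencies of 0.110 and 0.140 for the two intervals.
With no interference, expected double-crossover frequency = 0.110 × 0.140 = 0.01540.
Expected number = 0.01540 × 2923 = 45.01 ≈ 45.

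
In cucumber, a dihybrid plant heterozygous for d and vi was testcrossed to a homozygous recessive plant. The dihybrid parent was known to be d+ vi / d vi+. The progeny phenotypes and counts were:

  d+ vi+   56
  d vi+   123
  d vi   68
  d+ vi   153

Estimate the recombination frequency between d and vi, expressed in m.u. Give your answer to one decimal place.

31.0 m.u.

The recombinant classes are d+ vi+ and d vi: 56 + 68 = 124.
Recombination frequency = 124/400 = 0.3100 ≈ 31.0%, i.e. 31.0 m.u.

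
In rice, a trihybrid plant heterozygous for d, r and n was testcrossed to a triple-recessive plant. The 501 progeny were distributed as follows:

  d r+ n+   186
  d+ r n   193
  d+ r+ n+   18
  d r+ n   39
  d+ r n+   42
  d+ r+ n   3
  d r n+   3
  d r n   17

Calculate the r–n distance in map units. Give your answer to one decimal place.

The two most frequent reciprocal classes, d+ r n and d r+ n+, are the parental types, so the F1 was d+ r n / d r+ n+.
The two rarest classes, d+ r+ n and d r n+, are the double crossovers. Comparing them with the parentals, only the r allele has switched, so r is the middle locus and the order is n – r – d.
Crossovers in the n–r interval produce the single-crossover classes d+ r n+ and d r+ n (42 + 39 = 81) plus the double crossovers (6).
RF(n–r) = (81 + 6) / 501 = 87/501 = 0.1737 → 17.4 map units.

17.4 map units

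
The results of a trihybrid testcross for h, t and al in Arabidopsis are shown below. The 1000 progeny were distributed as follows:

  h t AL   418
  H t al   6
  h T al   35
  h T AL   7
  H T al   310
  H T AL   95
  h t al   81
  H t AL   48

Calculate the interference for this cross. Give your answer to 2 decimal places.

0.28

The two most frequent reciprocal classes, h t AL and H T al, are the parental types, so the F1 was h t AL / H T al.
The two rarest classes, h T AL and H t al, are the double crossovers. Comparing them with the parentals, only the t allele has switched, so t is the middle locus and the order is al – t – h.
al–t: (176 + 13)/1000 = 0.1890; t–h: (83 + 13)/1000 = 0.0960.
Expected DCO frequency = 0.1890 × 0.0960 ≈ 0.01814; observed = 13/1000 ≈ 0.01300.
Coefficient of coincidence = 0.01300/0.01814 ≈ 0.72; interference = 1 − 0.72 = 0.28.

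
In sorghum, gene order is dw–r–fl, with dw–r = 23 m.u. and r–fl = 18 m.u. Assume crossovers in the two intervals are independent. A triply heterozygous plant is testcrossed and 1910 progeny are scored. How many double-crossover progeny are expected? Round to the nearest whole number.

79

Map distances give recombination frequencies of 0.230 and 0.180 for the two intervals.
With no interference, expected double-crossover frequency = 0.230 × 0.180 = 0.04140.
Expected number = 0.04140 × 1910 = 79.07 ≈ 79.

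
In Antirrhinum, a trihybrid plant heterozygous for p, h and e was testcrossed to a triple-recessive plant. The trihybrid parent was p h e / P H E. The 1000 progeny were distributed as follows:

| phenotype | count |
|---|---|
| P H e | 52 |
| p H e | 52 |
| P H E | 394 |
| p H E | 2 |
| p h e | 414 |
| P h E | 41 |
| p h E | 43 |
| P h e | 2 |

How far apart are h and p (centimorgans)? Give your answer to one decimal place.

The two rarest classes, P h e and p H E, are the double crossovers. Comparing them with the parentals, only the p allele has switched, so p is the middle locus and the order is e – p – h.
Crossovers in the p–h interval produce the single-crossover classes p H e and P h E (52 + 41 = 93) plus the double crossovers (4).
RF(p–h) = (93 + 4) / 1000 = 97/1000 = 0.0970 → 9.7 centimorgans.

9.7 centimorgans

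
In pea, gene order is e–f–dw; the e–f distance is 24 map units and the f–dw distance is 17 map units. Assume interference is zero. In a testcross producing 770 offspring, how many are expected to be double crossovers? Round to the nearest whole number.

31

Map distances give recombination frequencies of 0.240 and 0.170 for the two intervals.
With no interference, expected double-crossover frequency = 0.240 × 0.170 = 0.04080.
Expected number = 0.04080 × 770 = 31.42 ≈ 31.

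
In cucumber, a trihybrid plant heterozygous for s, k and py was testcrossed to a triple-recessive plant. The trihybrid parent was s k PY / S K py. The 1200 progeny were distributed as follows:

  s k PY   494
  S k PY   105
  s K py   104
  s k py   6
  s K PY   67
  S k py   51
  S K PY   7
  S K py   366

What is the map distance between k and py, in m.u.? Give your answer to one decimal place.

10.9 m.u.

The two rarest classes, s k py and S K PY, are the double crossovers. Comparing them with the parentals, only the py allele has switched, so py is the middle locus and the order is k – py – s.
Crossovers in the k–py interval produce the single-crossover classes s K PY and S k py (67 + 51 = 118) plus the double crossovers (13).
RF(k–py) = (118 + 13) / 1200 = 131/1200 = 0.1092 → 10.9 m.u.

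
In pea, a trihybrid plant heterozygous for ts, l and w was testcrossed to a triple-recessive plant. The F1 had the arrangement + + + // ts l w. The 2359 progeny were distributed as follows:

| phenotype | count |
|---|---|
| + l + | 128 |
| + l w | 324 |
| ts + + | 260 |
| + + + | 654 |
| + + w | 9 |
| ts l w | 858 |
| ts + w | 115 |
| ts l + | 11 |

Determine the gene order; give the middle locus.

w

The two rarest classes, + + w and ts l +, are the double crossovers. Comparing them with the parentals, only the w allele has switched, so w is the middle locus and the order is l – w – ts.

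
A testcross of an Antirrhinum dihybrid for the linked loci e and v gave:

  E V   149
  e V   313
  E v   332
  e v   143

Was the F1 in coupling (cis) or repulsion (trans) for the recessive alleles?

trans

The two most frequent classes are E v (332) and e V (313); these are the parental (non-recombinant) types.
So the F1 carried E v on one chromosome and e V on the other — the recessive alleles are on opposite chromosomes (trans / repulsion).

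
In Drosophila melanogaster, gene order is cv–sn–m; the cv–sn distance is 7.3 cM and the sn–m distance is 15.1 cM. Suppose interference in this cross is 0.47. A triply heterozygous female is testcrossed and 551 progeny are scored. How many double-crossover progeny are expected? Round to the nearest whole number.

Map distances give recombination frequencies of 0.073 and 0.151 for the two intervals.
With interference 0.47 (so coincidence = 0.53), expected double-crossover frequency = 0.073 × 0.151 × 0.53 = 0.00584.
Expected number = 0.00584 × 551 = 3.22 ≈ 3.

3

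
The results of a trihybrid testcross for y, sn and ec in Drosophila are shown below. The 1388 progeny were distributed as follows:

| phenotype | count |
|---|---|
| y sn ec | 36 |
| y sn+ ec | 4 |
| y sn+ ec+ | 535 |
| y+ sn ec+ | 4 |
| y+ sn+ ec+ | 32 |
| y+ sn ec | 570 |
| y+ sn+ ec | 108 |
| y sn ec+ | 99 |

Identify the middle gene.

The two most frequent reciprocal classes, y+ sn ec and y sn+ ec+, are the parental types, so the F1 was y+ sn ec / y sn+ ec+.
The two rarest classes, y+ sn ec+ and y sn+ ec, are the double crossovers. Comparing them with the parentals, only the ec allele has switched, so ec is the middle locus and the order is sn – ec – y.

ec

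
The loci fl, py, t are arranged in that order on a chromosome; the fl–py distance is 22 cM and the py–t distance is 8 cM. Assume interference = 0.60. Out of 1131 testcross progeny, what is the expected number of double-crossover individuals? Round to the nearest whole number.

Map distances give recombination frequencies of 0.220 and 0.080 for the two intervals.
With interference 0.60 (so coincidence = 0.40), expected double-crossover frequency = 0.220 × 0.080 × 0.40 = 0.00704.
Expected number = 0.00704 × 1131 = 7.96 ≈ 8.

8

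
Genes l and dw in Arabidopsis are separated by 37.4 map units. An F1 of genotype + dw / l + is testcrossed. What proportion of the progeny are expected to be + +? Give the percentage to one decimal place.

18.7%

A map distance of 37.4 map units corresponds to a recombination frequency of 0.374.
The F1 is + dw / l +, so + + is a recombinant gamete class with expected frequency r/2 = 0.374/2 = 0.1870.
That is 0.1870 = 18.7% of the progeny.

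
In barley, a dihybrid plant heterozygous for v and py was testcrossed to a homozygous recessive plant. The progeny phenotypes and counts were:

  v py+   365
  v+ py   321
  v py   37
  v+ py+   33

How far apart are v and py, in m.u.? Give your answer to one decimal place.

The two most frequent classes, v+ py (321) and v py+ (365), are the parental types, so the F1 was v+ py / v py+.
The recombinant classes are v+ py+ and v py: 33 + 37 = 70.
Recombination frequency = 70/756 = 0.0926 ≈ 9.3%, i.e. 9.3 m.u.

9.3 m.u.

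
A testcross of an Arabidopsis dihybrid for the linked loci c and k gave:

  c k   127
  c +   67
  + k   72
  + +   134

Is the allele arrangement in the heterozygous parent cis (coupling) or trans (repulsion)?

The two most frequent classes are + + (134) and c k (127); these are the parental (non-recombinant) types.
So the F1 carried + + on one chromosome and c k on the other — the recessive alleles are on the same chromosome (cis / coupling).

cis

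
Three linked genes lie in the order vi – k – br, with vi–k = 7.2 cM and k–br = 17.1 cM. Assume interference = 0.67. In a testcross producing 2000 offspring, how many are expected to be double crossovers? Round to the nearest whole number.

Map distances give recombination frequencies of 0.072 and 0.171 for the two intervals.
With interference 0.67 (so coincidence = 0.33), expected double-crossover frequency = 0.072 × 0.171 × 0.33 = 0.00406.
Expected number = 0.00406 × 2000 = 8.13 ≈ 8.

8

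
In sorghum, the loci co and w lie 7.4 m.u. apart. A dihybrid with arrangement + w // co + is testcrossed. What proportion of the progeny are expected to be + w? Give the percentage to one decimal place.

A map distance of 7.4 m.u. corresponds to a recombination frequency of 0.074.
The F1 is + w / co +, so + w is a parental gamete class with expected frequency (1 − r)/2 = 0.926/2 = 0.4630.
That is 0.4630 = 46.3% of the progeny.

46.3%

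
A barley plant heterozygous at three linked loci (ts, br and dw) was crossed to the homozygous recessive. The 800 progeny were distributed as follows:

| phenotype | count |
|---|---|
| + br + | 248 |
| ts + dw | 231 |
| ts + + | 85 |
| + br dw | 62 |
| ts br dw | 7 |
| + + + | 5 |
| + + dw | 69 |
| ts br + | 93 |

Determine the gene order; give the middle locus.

The two most frequent reciprocal classes, ts + dw and + br +, are the parental types, so the F1 was ts + dw / + br +.
The two rarest classes, ts br dw and + + +, are the double crossovers. Comparing them with the parentals, only the br allele has switched, so br is the middle locus and the order is ts – br – dw.

br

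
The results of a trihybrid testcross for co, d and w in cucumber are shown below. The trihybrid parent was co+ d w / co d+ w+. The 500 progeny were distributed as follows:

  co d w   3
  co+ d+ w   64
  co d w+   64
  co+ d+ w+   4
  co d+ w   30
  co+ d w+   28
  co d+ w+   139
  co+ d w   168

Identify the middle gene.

The two rarest classes, co d w and co+ d+ w+, are the double crossovers. Comparing them with the parentals, only the co allele has switched, so co is the middle locus and the order is d – co – w.

co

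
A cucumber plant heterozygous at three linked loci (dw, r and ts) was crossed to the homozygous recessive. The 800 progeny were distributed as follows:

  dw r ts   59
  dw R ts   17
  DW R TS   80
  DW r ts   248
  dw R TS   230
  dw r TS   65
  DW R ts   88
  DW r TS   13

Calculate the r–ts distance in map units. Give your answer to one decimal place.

22.9 map units

The two most frequent reciprocal classes, dw R TS and DW r ts, are the parental types, so the F1 was dw R TS / DW r ts.
The two rarest classes, dw R ts and DW r TS, are the double crossovers. Comparing them with the parentals, only the ts allele has switched, so ts is the middle locus and the order is dw – ts – r.
Crossovers in the ts–r interval produce the single-crossover classes dw r TS and DW R ts (65 + 88 = 153) plus the double crossovers (30).
RF(ts–r) = (153 + 30) / 800 = 183/800 = 0.2288 → 22.9 map units.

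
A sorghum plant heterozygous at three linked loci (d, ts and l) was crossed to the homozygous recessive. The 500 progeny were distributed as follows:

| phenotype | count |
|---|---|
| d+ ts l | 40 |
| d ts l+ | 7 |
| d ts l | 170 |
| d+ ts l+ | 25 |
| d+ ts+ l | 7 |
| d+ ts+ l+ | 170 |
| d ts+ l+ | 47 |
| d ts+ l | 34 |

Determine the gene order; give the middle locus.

l

The two most frequent reciprocal classes, d ts l and d+ ts+ l+, are the parental types, so the F1 was d ts l / d+ ts+ l+.
The two rarest classes, d ts l+ and d+ ts+ l, are the double crossovers. Comparing them with the parentals, only the l allele has switched, so l is the middle locus and the order is ts – l – d.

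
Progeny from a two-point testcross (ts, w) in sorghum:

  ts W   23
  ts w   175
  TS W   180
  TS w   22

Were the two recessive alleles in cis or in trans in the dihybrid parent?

cis

The two most frequent classes are TS W (180) and ts w (175); these are the parental (non-recombinant) types.
So the F1 carried TS W on one chromosome and ts w on the other — the recessive alleles are on the same chromosome (cis / coupling).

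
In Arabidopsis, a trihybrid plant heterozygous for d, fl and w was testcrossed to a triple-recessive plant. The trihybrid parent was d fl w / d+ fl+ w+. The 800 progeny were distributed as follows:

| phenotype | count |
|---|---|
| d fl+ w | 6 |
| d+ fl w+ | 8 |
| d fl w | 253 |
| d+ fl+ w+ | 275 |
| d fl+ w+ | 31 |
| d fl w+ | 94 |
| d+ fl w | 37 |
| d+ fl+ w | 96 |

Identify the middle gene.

fl

The two rarest classes, d fl+ w and d+ fl w+, are the double crossovers. Comparing them with the parentals, only the fl allele has switched, so fl is the middle locus and the order is d – fl – w.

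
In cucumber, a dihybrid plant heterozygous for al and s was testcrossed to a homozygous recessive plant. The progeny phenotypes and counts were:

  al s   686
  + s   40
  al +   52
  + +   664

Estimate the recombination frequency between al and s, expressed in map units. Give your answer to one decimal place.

6.4 map units

The two most frequent classes, + + (664) and al s (686), are the parental types, so the F1 was + + / al s.
The recombinant classes are + s and al +: 40 + 52 = 92.
Recombination frequency = 92/1442 = 0.0638 ≈ 6.4%, i.e. 6.4 map units.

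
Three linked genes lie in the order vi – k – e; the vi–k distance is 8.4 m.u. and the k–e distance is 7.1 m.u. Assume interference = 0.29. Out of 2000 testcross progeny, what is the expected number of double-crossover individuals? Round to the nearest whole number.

Map distances give recombination frequencies of 0.084 and 0.071 for the two intervals.
With interference 0.29 (so coincidence = 0.71), expected double-crossover frequency = 0.084 × 0.071 × 0.71 = 0.00423.
Expected number = 0.00423 × 2000 = 8.47 ≈ 8.

8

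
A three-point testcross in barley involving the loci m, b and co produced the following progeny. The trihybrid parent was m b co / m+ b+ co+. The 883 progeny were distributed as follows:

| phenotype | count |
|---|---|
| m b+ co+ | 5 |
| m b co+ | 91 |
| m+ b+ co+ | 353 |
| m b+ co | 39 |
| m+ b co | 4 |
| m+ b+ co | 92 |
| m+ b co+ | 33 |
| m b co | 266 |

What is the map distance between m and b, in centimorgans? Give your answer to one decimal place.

The two rarest classes, m+ b co and m b+ co+, are the double crossovers. Comparing them with the parentals, only the m allele has switched, so m is the middle locus and the order is co – m – b.
Crossovers in the m–b interval produce the single-crossover classes m b+ co and m+ b co+ (39 + 33 = 72) plus the double crossovers (9).
RF(m–b) = (72 + 9) / 883 = 81/883 = 0.0917 → 9.2 centimorgans.

9.2 centimorgans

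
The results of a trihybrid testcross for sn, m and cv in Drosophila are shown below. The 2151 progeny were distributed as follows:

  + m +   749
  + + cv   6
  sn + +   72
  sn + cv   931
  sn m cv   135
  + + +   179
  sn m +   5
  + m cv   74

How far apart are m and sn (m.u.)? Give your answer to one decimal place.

The two most frequent reciprocal classes, + m + and sn + cv, are the parental types, so the F1 was + m + / sn + cv.
The two rarest classes, sn m + and + + cv, are the double crossovers. Comparing them with the parentals, only the sn allele has switched, so sn is the middle locus and the order is m – sn – cv.
Crossovers in the m–sn interval produce the single-crossover classes + + + and sn m cv (179 + 135 = 314) plus the double crossovers (11).
RF(m–sn) = (314 + 11) / 2151 = 325/2151 = 0.1511 → 15.1 m.u.

15.1 m.u.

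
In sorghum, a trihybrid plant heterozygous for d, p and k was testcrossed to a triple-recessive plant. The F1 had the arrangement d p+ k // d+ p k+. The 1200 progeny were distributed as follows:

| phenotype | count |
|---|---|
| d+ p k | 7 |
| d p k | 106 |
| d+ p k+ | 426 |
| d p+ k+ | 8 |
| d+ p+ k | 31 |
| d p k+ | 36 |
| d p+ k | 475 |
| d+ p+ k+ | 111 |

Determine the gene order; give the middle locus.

k

The two rarest classes, d p+ k+ and d+ p k, are the double crossovers. Comparing them with the parentals, only the k allele has switched, so k is the middle locus and the order is p – k – d.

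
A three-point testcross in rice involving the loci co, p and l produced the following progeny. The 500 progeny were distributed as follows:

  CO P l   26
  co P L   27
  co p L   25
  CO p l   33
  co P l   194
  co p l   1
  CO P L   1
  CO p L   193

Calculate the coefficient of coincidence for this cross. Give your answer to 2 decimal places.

The two most frequent reciprocal classes, CO p L and co P l, are the parental types, so the F1 was CO p L / co P l.
The two rarest classes, CO P L and co p l, are the double crossovers. Comparing them with the parentals, only the p allele has switched, so p is the middle locus and the order is co – p – l.
co–p: (51 + 2)/500 = 0.1060; p–l: (60 + 2)/500 = 0.1240.
Expected DCO frequency = 0.1060 × 0.1240 ≈ 0.01314; observed = 2/500 ≈ 0.00400.
Coefficient of coincidence = 0.00400/0.01314 ≈ 0.30.

0.30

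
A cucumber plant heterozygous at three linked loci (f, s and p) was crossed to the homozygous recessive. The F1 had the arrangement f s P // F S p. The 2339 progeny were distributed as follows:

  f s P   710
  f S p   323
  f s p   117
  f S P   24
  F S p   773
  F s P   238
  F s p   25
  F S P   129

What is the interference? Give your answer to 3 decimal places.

The two rarest classes, f S P and F s p, are the double crossovers. Comparing them with the parentals, only the s allele has switched, so s is the middle locus and the order is p – s – f.
p–s: (246 + 49)/2339 = 0.1261; s–f: (561 + 49)/2339 = 0.2608.
Expected DCO frequency = 0.1261 × 0.2608 ≈ 0.03289; observed = 49/2339 ≈ 0.02095.
Coefficient of coincidence = 0.02095/0.03289 ≈ 0.637; interference = 1 − 0.637 = 0.363.

0.363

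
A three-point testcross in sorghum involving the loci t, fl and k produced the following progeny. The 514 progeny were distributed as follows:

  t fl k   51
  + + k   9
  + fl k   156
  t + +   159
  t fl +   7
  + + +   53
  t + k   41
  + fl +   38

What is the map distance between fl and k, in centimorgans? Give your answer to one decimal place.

18.5 centimorgans

The two most frequent reciprocal classes, + fl k and t + +, are the parental types, so the F1 was + fl k / t + +.
The two rarest classes, + + k and t fl +, are the double crossovers. Comparing them with the parentals, only the fl allele has switched, so fl is the middle locus and the order is k – fl – t.
Crossovers in the k–fl interval produce the single-crossover classes + fl + and t + k (38 + 41 = 79) plus the double crossovers (16).
RF(k–fl) = (79 + 16) / 514 = 95/514 = 0.1848 → 18.5 centimorgans.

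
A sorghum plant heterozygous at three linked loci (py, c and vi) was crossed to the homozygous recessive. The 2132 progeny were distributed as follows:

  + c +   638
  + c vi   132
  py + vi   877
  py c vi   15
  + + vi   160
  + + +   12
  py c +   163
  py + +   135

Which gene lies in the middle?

c

The two most frequent reciprocal classes, py + vi and + c +, are the parental types, so the F1 was py + vi / + c +.
The two rarest classes, py c vi and + + +, are the double crossovers. Comparing them with the parentals, only the c allele has switched, so c is the middle locus and the order is py – c – vi.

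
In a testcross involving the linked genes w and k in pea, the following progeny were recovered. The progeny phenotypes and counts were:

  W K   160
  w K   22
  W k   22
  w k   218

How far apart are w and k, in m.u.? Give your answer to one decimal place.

The two most frequent classes, W K (160) and w k (218), are the parental types, so the F1 was W K / w k.
The recombinant classes are W k and w K: 22 + 22 = 44.
Recombination frequency = 44/422 = 0.1043 ≈ 10.4%, i.e. 10.4 m.u.

10.4 m.u.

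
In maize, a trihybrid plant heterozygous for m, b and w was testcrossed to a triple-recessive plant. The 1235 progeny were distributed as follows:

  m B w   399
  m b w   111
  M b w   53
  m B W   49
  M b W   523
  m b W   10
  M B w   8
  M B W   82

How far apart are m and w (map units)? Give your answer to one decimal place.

9.7 map units

The two most frequent reciprocal classes, M b W and m B w, are the parental types, so the F1 was M b W / m B w.
The two rarest classes, m b W and M B w, are the double crossovers. Comparing them with the parentals, only the m allele has switched, so m is the middle locus and the order is w – m – b.
Crossovers in the w–m interval produce the single-crossover classes M b w and m B W (53 + 49 = 102) plus the double crossovers (18).
RF(w–m) = (102 + 18) / 1235 = 120/1235 = 0.0972 → 9.7 map units.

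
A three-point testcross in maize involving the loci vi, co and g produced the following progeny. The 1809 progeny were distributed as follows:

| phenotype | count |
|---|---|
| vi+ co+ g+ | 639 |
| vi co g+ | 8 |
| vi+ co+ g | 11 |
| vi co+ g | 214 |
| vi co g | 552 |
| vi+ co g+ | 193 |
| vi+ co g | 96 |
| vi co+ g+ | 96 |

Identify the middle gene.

The two most frequent reciprocal classes, vi co g and vi+ co+ g+, are the parental types, so the F1 was vi co g / vi+ co+ g+.
The two rarest classes, vi co g+ and vi+ co+ g, are the double crossovers. Comparing them with the parentals, only the g allele has switched, so g is the middle locus and the order is co – g – vi.

g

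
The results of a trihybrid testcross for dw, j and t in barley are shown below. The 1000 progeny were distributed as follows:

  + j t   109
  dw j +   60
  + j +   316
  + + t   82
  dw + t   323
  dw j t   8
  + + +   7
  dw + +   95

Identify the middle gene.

j

The two most frequent reciprocal classes, + j + and dw + t, are the parental types, so the F1 was + j + / dw + t.
The two rarest classes, + + + and dw j t, are the double crossovers. Comparing them with the parentals, only the j allele has switched, so j is the middle locus and the order is t – j – dw.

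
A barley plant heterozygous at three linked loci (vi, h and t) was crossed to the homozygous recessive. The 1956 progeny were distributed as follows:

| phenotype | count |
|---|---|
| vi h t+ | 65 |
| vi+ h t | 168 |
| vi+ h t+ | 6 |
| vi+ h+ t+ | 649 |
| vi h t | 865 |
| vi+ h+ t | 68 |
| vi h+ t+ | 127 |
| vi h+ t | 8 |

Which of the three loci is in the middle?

The two most frequent reciprocal classes, vi+ h+ t+ and vi h t, are the parental types, so the F1 was vi+ h+ t+ / vi h t.
The two rarest classes, vi+ h t+ and vi h+ t, are the double crossovers. Comparing them with the parentals, only the h allele has switched, so h is the middle locus and the order is vi – h – t.

h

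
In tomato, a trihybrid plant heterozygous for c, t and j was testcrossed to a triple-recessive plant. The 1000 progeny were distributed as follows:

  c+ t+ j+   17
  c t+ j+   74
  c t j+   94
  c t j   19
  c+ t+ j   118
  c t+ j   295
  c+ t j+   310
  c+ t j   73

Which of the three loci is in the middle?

The two most frequent reciprocal classes, c t+ j and c+ t j+, are the parental types, so the F1 was c t+ j / c+ t j+.
The two rarest classes, c t j and c+ t+ j+, are the double crossovers. Comparing them with the parentals, only the t allele has switched, so t is the middle locus and the order is c – t – j.

t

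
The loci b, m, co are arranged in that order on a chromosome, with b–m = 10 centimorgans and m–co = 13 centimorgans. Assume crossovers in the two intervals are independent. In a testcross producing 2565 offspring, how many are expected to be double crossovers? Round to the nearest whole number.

33

Map distances give recombination frequencies of 0.100 and 0.130 for the two intervals.
With no interference, expected double-crossover frequency = 0.100 × 0.130 = 0.01300.
Expected number = 0.01300 × 2565 = 33.35 ≈ 33.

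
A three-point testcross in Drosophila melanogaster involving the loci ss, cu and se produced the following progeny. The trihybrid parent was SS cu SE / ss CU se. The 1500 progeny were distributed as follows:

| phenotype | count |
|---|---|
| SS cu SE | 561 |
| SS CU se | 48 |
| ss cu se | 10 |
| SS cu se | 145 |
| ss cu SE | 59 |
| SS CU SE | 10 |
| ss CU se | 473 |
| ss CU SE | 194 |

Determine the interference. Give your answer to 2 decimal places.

0.34

The two rarest classes, SS CU SE and ss cu se, are the double crossovers. Comparing them with the parentals, only the cu allele has switched, so cu is the middle locus and the order is ss – cu – se.
ss–cu: (107 + 20)/1500 = 0.0847; cu–se: (339 + 20)/1500 = 0.2393.
Expected DCO frequency = 0.0847 × 0.2393 ≈ 0.02027; observed = 20/1500 ≈ 0.01333.
Coefficient of coincidence = 0.01333/0.02027 ≈ 0.66; interference = 1 − 0.66 = 0.34.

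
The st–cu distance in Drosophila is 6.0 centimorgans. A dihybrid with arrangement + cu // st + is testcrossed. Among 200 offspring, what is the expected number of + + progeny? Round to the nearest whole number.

6

A map distance of 6.0 centimorgans corresponds to a recombination frequency of 0.060.
The F1 is + cu / st +, so + + is a recombinant gamete class with expected frequency r/2 = 0.060/2 = 0.0300.
Expected number = 0.0300 × 200 = 6.00 ≈ 6.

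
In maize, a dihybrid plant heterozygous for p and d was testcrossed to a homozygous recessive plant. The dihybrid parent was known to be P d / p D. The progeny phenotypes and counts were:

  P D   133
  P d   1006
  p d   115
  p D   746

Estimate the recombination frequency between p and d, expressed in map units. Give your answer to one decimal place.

The recombinant classes are P D and p d: 133 + 115 = 248.
Recombination frequency = 248/2000 = 0.1240 ≈ 12.4%, i.e. 12.4 map units.

12.4 map units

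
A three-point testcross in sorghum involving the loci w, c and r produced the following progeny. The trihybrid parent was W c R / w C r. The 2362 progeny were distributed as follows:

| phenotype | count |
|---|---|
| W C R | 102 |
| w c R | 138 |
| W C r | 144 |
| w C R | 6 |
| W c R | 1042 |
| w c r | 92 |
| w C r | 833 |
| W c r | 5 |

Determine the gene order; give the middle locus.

r

The two rarest classes, W c r and w C R, are the double crossovers. Comparing them with the parentals, only the r allele has switched, so r is the middle locus and the order is c – r – w.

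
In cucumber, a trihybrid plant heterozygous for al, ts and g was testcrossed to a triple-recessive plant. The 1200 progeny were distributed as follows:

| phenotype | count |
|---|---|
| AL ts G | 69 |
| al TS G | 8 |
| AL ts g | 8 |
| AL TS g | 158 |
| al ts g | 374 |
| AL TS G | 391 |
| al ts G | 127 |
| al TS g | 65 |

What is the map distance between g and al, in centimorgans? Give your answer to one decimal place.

The two most frequent reciprocal classes, AL TS G and al ts g, are the parental types, so the F1 was AL TS G / al ts g.
The two rarest classes, al TS G and AL ts g, are the double crossovers. Comparing them with the parentals, only the al allele has switched, so al is the middle locus and the order is ts – al – g.
Crossovers in the al–g interval produce the single-crossover classes AL TS g and al ts G (158 + 127 = 285) plus the double crossovers (16).
RF(al–g) = (285 + 16) / 1200 = 301/1200 = 0.2508 → 25.1 centimorgans.

25.1 centimorgans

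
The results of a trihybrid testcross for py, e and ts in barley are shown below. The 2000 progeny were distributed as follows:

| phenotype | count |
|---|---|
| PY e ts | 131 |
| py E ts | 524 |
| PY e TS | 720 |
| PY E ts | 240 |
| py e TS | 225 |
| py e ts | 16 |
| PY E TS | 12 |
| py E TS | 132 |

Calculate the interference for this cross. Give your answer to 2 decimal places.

0.61

The two most frequent reciprocal classes, py E ts and PY e TS, are the parental types, so the F1 was py E ts / PY e TS.
The two rarest classes, py e ts and PY E TS, are the double crossovers. Comparing them with the parentals, only the e allele has switched, so e is the middle locus and the order is ts – e – py.
ts–e: (263 + 28)/2000 = 0.1455; e–py: (465 + 28)/2000 = 0.2465.
Expected DCO frequency = 0.1455 × 0.2465 ≈ 0.03587; observed = 28/2000 ≈ 0.01400.
Coefficient of coincidence = 0.01400/0.03587 ≈ 0.39; interference = 1 − 0.39 = 0.61.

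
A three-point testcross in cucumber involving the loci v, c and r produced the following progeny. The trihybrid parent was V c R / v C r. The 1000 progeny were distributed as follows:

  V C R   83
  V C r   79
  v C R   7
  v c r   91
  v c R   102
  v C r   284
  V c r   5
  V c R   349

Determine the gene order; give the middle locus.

r

The two rarest classes, V c r and v C R, are the double crossovers. Comparing them with the parentals, only the r allele has switched, so r is the middle locus and the order is v – r – c.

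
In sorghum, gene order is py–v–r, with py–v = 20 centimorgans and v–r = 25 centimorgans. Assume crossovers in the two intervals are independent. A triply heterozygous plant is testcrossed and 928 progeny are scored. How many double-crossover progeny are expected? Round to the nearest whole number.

46

Map distances give recombination frequencies of 0.200 and 0.250 for the two intervals.
With no interference, expected double-crossover frequency = 0.200 × 0.250 = 0.05000.
Expected number = 0.05000 × 928 = 46.40 ≈ 46.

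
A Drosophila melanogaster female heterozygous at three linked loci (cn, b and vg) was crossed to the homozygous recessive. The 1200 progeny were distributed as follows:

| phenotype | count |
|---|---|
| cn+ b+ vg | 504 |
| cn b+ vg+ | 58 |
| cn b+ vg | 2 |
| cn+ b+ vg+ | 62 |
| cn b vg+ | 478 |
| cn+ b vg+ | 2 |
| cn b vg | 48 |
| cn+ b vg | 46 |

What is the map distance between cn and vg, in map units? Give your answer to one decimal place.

The two most frequent reciprocal classes, cn b vg+ and cn+ b+ vg, are the parental types, so the F1 was cn b vg+ / cn+ b+ vg.
The two rarest classes, cn+ b vg+ and cn b+ vg, are the double crossovers. Comparing them with the parentals, only the cn allele has switched, so cn is the middle locus and the order is b – cn – vg.
Crossovers in the cn–vg interval produce the single-crossover classes cn b vg and cn+ b+ vg+ (48 + 62 = 110) plus the double crossovers (4).
RF(cn–vg) = (110 + 4) / 1200 = 114/1200 = 0.0950 → 9.5 map units.

9.5 map units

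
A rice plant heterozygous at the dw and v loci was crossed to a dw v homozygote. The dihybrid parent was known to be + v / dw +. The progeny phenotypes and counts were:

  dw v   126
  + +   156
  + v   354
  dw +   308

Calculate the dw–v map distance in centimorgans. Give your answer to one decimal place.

29.9 centimorgans

The recombinant classes are + + and dw v: 156 + 126 = 282.
Recombination frequency = 282/944 = 0.2987 ≈ 29.9%, i.e. 29.9 centimorgans.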